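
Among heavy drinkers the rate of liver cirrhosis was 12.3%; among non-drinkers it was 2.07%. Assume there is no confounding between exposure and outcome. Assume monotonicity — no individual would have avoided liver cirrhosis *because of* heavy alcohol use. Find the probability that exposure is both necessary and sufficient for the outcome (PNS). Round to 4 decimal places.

PNS ≈ 0.1023

p₁ = 0.123, p₀ = 0.0207.
Under exogeneity and monotonicity, PNS = p₁ − p₀.
PNS = 0.123 − 0.0207 = 0.1023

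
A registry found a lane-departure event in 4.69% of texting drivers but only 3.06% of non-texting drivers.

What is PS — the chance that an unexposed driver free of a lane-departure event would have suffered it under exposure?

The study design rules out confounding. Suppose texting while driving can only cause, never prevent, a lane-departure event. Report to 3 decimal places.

PS ≈ 0.017

p₁ = 0.0469, p₀ = 0.0306.
Under exogeneity and monotonicity, PS = (p₁ − p₀) / (1 − p₀).
PS = (0.0469 − 0.0306) / (1 − 0.0306) = 0.0163 / 0.9694 ≈ 0.0168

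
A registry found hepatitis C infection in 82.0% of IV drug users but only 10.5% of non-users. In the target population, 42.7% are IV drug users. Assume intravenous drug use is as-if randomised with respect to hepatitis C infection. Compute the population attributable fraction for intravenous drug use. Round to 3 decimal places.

p₁ = 0.82, p₀ = 0.105.
Overall risk P(Y=1) = π·p₁ + (1−π)·p₀ = 0.427×0.82 + 0.573×0.105 = 0.41031.
Under exogeneity, PAF = [P(Y=1) − p₀] / P(Y=1).
PAF = (0.41031 − 0.105) / 0.41031 ≈ 0.7441

PAF ≈ 0.744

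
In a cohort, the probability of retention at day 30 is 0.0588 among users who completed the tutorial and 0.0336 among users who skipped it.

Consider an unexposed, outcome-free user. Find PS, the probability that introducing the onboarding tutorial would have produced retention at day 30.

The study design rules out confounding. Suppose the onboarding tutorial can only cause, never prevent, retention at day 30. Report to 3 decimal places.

PS ≈ 0.026

Let p₁ = 0.0588, p₀ = 0.0336.
Under exogeneity and monotonicity, PS = (p₁ − p₀) / (1 − p₀).
PS = (0.0588 − 0.0336) / (1 − 0.0336) = 0.0252 / 0.9664 ≈ 0.0261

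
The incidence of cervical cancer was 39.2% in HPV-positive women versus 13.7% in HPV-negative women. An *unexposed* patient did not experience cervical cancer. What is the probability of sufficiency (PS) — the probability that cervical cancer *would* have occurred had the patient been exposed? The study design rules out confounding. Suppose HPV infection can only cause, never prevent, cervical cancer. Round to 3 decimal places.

PS ≈ 0.295

p₁ = 0.392, p₀ = 0.137.
Under exogeneity and monotonicity, PS = (p₁ − p₀) / (1 − p₀).
PS = (0.392 − 0.137) / (1 − 0.137) = 0.255 / 0.863 ≈ 0.2955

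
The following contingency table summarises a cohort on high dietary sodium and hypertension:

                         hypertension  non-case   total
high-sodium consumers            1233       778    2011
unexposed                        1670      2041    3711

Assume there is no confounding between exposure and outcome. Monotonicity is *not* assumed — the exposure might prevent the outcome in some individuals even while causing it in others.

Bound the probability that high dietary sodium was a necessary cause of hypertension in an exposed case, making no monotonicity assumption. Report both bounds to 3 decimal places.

0.266 ≤ PN ≤ 0.897

p₁ = P(outcome | exposed) = 1233/2011 = 0.61313
p₀ = P(outcome | unexposed) = 1670/3711 = 0.45001
Under exogeneity alone the bounds on PN are max{0,(p₁−p₀)/p₁} ≤ PN ≤ min{1,(1−p₀)/p₁}.
  lower = (p₁ − p₀)/p₁ = 0.16311 / 0.61313 ≈ 0.2660
  upper = min{1, (1 − p₀)/p₁} = 0.54999 / 0.61313 ≈ 0.8970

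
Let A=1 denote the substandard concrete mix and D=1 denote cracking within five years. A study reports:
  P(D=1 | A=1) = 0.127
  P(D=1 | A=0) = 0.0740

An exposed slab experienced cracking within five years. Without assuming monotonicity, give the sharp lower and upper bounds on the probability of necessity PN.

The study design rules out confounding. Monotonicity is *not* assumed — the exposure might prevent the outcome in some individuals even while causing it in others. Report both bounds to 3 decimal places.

0.417 ≤ PN ≤ 1.000

Let p₁ = 0.127, p₀ = 0.074.
Under exogeneity alone the bounds on PN are max{0,(p₁−p₀)/p₁} ≤ PN ≤ min{1,(1−p₀)/p₁}.
  lower = (p₁ − p₀)/p₁ = 0.053 / 0.127 ≈ 0.4173
  upper = min{1, (1 − p₀)/p₁} = 0.926 / 0.127 ≈ 7.2913 → capped at 1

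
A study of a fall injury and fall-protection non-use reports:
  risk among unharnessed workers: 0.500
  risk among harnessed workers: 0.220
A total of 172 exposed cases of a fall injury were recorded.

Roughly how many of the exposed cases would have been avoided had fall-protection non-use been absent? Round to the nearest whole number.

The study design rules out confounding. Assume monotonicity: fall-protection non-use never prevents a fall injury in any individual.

Let p₁ = 0.5, p₀ = 0.22.
PN = (p₁ − p₀)/p₁ = (0.5 − 0.22) / 0.5 ≈ 0.56000.
Attributable cases ≈ PN × (exposed cases) = 0.56000 × 172 ≈ 96.32.

about 96 cases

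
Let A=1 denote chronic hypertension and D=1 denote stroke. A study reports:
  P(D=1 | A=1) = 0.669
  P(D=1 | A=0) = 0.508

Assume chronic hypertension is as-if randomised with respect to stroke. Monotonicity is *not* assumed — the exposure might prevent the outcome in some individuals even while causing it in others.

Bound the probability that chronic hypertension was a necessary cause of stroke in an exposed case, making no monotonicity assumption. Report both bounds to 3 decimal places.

Let p₁ = 0.669, p₀ = 0.508.
Under exogeneity alone the bounds on PN are max{0,(p₁−p₀)/p₁} ≤ PN ≤ min{1,(1−p₀)/p₁}.
  lower = (p₁ − p₀)/p₁ = 0.161 / 0.669 ≈ 0.2407
  upper = min{1, (1 − p₀)/p₁} = 0.492 / 0.669 ≈ 0.7354

0.241 ≤ PN ≤ 0.735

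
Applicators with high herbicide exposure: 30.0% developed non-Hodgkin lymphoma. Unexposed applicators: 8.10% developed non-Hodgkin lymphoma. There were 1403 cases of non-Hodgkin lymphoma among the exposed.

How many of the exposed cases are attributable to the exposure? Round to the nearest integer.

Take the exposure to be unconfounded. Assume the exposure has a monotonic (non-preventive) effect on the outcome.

p₁ = 0.3, p₀ = 0.081.
PN = (p₁ − p₀)/p₁ = (0.3 − 0.081) / 0.3 ≈ 0.73000.
Attributable cases ≈ PN × (exposed cases) = 0.73000 × 1403 ≈ 1024.19.

about 1024 cases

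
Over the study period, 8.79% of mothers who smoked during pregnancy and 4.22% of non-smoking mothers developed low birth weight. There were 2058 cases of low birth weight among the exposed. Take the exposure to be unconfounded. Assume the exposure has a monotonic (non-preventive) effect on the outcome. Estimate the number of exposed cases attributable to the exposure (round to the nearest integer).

about 1070 cases

p₁ = 0.0879, p₀ = 0.0422.
PN = (p₁ − p₀)/p₁ = (0.0879 − 0.0422) / 0.0879 ≈ 0.51991.
Attributable cases ≈ PN × (exposed cases) = 0.51991 × 2058 ≈ 1069.97.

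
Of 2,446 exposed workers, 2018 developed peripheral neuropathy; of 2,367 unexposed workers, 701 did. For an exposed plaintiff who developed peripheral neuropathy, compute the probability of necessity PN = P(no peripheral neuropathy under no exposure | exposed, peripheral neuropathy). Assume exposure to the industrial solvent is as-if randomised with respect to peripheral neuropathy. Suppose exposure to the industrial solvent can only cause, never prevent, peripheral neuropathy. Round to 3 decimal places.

p₁ = P(outcome | exposed) = 2018/2446 = 0.82502
p₀ = P(outcome | unexposed) = 701/2367 = 0.29616
Under exogeneity and monotonicity, PN = (p₁ − p₀) / p₁.
PN = (0.82502 − 0.29616) / 0.82502 = 0.52886 / 0.82502 ≈ 0.6410

PN ≈ 0.641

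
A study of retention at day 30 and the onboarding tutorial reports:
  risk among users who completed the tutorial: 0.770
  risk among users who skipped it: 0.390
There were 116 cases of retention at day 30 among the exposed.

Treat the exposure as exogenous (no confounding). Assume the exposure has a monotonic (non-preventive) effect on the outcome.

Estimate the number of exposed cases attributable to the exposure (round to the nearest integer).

about 57 cases

Let p₁ = 0.77, p₀ = 0.39.
PN = (p₁ − p₀)/p₁ = (0.77 − 0.39) / 0.77 ≈ 0.49351.
Attributable cases ≈ PN × (exposed cases) = 0.49351 × 116 ≈ 57.25.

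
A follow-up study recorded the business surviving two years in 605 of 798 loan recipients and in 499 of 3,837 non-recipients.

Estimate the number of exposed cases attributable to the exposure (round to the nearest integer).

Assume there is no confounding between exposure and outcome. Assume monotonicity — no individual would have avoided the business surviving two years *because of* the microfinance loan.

about 501 cases

p₁ = P(outcome | exposed) = 605/798 = 0.75815
p₀ = P(outcome | unexposed) = 499/3837 = 0.13005
PN = (p₁ − p₀)/p₁ = (0.75815 − 0.13005) / 0.75815 ≈ 0.82846.
Attributable cases ≈ PN × (exposed cases) = 0.82846 × 605 ≈ 501.22.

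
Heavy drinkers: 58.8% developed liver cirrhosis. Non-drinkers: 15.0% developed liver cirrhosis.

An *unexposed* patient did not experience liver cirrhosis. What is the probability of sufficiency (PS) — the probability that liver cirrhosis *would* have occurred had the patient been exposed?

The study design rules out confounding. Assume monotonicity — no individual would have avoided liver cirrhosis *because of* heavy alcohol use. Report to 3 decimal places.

p₁ = 0.588, p₀ = 0.15.
Under exogeneity and monotonicity, PS = (p₁ − p₀) / (1 − p₀).
PS = (0.588 − 0.15) / (1 − 0.15) = 0.438 / 0.85 ≈ 0.5153

PS ≈ 0.515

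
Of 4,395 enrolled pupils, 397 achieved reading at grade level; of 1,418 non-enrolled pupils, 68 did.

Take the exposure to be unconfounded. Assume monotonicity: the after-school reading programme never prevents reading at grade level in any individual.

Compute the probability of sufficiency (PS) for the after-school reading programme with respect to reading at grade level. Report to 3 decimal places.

PS ≈ 0.045

p₁ = P(outcome | exposed) = 397/4395 = 0.09033
p₀ = P(outcome | unexposed) = 68/1418 = 0.047955
Under exogeneity and monotonicity, PS = (p₁ − p₀) / (1 − p₀).
PS = (0.09033 − 0.047955) / (1 − 0.047955) = 0.042375 / 0.95205 ≈ 0.0445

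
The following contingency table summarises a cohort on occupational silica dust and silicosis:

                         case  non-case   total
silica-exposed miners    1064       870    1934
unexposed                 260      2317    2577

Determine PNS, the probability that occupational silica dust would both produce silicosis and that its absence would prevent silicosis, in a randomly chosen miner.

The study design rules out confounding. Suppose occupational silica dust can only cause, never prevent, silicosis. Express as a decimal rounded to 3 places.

PNS ≈ 0.449

p₁ = P(outcome | exposed) = 1064/1934 = 0.55016
p₀ = P(outcome | unexposed) = 260/2577 = 0.10089
Under exogeneity and monotonicity, PNS = p₁ − p₀.
PNS = 0.55016 − 0.10089 = 0.44926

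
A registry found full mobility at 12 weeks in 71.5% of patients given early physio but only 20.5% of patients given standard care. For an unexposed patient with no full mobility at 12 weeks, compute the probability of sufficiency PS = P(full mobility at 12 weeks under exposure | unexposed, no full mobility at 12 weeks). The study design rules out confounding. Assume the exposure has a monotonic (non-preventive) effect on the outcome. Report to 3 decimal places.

PS ≈ 0.642

p₁ = 0.715, p₀ = 0.205.
Under exogeneity and monotonicity, PS = (p₁ − p₀) / (1 − p₀).
PS = (0.715 − 0.205) / (1 − 0.205) = 0.51 / 0.795 ≈ 0.6415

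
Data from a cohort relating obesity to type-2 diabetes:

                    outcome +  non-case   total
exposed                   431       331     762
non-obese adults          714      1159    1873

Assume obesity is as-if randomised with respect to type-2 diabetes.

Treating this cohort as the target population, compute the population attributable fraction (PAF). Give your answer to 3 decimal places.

p₁ = P(outcome | exposed) = 431/762 = 0.56562
p₀ = P(outcome | unexposed) = 714/1873 = 0.38121
Exposure prevalence π = 762/2635 = 0.28918; overall risk P(Y=1) = 0.43454.
Under exogeneity, PAF = [P(Y=1) − p₀]/P(Y=1).
PAF = (0.43454 − 0.38121) / 0.43454 ≈ 0.1227

PAF ≈ 0.123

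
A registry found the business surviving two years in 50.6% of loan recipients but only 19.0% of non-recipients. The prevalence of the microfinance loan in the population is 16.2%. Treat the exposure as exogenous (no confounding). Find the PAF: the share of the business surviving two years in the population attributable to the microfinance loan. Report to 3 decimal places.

p₁ = 0.506, p₀ = 0.19.
Overall risk P(Y=1) = π·p₁ + (1−π)·p₀ = 0.162×0.506 + 0.838×0.19 = 0.24119.
Under exogeneity, PAF = [P(Y=1) − p₀] / P(Y=1).
PAF = (0.24119 − 0.19) / 0.24119 ≈ 0.2122

PAF ≈ 0.212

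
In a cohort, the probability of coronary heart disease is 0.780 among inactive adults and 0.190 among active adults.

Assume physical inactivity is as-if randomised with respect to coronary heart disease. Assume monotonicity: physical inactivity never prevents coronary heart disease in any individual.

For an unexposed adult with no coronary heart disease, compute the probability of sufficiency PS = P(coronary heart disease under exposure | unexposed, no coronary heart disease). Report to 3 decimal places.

PS ≈ 0.728

Let p₁ = 0.78, p₀ = 0.19.
Under exogeneity and monotonicity, PS = (p₁ − p₀) / (1 − p₀).
PS = (0.78 − 0.19) / (1 − 0.19) = 0.59 / 0.81 ≈ 0.7284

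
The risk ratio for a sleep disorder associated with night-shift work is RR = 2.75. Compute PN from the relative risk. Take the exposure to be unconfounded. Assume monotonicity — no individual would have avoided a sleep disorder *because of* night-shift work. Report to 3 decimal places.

PN ≈ 0.636

Under exogeneity and monotonicity, PN = (RR − 1) / RR = 1 − 1/RR.
PN = (2.75 − 1) / 2.75 = 1.75 / 2.75 ≈ 0.6364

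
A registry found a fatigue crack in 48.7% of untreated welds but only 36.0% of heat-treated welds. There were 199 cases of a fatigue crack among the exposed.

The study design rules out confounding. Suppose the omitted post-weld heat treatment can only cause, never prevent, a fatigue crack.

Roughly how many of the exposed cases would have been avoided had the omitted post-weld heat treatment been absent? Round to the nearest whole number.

about 52 cases

p₁ = 0.487, p₀ = 0.36.
PN = (p₁ − p₀)/p₁ = (0.487 − 0.36) / 0.487 ≈ 0.26078.
Attributable cases ≈ PN × (exposed cases) = 0.26078 × 199 ≈ 51.90.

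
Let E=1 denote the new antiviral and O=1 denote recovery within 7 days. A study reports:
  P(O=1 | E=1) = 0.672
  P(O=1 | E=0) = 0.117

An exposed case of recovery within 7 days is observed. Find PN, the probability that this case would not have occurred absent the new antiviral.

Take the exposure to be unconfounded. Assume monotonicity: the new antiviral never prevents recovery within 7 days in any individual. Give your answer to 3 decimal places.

Let p₁ = 0.672, p₀ = 0.117.
Under exogeneity and monotonicity, PN = (p₁ − p₀) / p₁.
PN = (0.672 − 0.117) / 0.672 = 0.555 / 0.672 ≈ 0.8259

PN ≈ 0.826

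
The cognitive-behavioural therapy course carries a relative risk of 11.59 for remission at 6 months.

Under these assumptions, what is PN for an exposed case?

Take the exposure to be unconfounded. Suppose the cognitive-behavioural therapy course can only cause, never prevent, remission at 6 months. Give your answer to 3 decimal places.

Under exogeneity and monotonicity, PN = (RR − 1) / RR = 1 − 1/RR.
PN = (11.59 − 1) / 11.59 = 10.59 / 11.59 ≈ 0.9137

PN ≈ 0.914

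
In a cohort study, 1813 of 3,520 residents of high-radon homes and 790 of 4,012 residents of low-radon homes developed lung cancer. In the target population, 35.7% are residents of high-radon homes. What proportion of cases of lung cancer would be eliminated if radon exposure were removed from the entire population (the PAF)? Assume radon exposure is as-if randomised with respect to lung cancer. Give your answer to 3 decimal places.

p₁ = P(outcome | exposed) = 1813/3520 = 0.51506
p₀ = P(outcome | unexposed) = 790/4012 = 0.19691
Overall risk P(Y=1) = π·p₁ + (1−π)·p₀ = 0.357×0.51506 + 0.643×0.19691 = 0.31049.
Under exogeneity, PAF = [P(Y=1) − p₀] / P(Y=1).
PAF = (0.31049 − 0.19691) / 0.31049 ≈ 0.3658

PAF ≈ 0.366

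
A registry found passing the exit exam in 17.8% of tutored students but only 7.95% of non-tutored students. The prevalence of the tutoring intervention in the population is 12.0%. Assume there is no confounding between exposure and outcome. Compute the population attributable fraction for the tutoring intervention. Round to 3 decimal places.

p₁ = 0.178, p₀ = 0.0795.
Overall risk P(Y=1) = π·p₁ + (1−π)·p₀ = 0.12×0.178 + 0.88×0.0795 = 0.09132.
Under exogeneity, PAF = [P(Y=1) − p₀] / P(Y=1).
PAF = (0.09132 − 0.0795) / 0.09132 ≈ 0.1294

PAF ≈ 0.129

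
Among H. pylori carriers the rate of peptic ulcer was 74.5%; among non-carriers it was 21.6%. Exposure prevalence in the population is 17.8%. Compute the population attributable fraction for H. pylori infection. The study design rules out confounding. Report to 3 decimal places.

p₁ = 0.745, p₀ = 0.216.
Overall risk P(Y=1) = π·p₁ + (1−π)·p₀ = 0.178×0.745 + 0.822×0.216 = 0.31016.
Under exogeneity, PAF = [P(Y=1) − p₀] / P(Y=1).
PAF = (0.31016 − 0.216) / 0.31016 ≈ 0.3036

PAF ≈ 0.304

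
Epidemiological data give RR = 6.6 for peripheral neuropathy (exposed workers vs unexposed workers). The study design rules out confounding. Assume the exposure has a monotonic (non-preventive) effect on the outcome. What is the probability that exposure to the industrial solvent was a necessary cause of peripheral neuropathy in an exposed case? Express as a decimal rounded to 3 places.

Under exogeneity and monotonicity, PN = (RR − 1) / RR = 1 − 1/RR.
PN = (6.6 − 1) / 6.6 = 5.6 / 6.6 ≈ 0.8485

PN ≈ 0.848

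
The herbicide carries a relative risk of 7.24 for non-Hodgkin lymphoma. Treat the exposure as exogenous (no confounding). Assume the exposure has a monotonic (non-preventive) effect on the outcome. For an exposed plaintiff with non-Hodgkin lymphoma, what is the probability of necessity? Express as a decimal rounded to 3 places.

Under exogeneity and monotonicity, PN = (RR − 1) / RR = 1 − 1/RR.
PN = (7.24 − 1) / 7.24 = 6.24 / 7.24 ≈ 0.8619

PN ≈ 0.862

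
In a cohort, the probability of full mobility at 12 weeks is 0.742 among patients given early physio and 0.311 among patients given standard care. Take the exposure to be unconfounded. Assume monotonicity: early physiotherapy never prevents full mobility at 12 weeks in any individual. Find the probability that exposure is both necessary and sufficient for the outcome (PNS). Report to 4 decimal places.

PNS ≈ 0.4310

Let p₁ = 0.742, p₀ = 0.311.
Under exogeneity and monotonicity, PNS = p₁ − p₀.
PNS = 0.742 − 0.311 = 0.431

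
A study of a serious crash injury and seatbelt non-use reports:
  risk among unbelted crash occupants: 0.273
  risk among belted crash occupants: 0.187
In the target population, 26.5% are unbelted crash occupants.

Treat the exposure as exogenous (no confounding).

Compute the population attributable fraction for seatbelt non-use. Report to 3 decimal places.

Let p₁ = 0.273, p₀ = 0.187.
Overall risk P(Y=1) = π·p₁ + (1−π)·p₀ = 0.265×0.273 + 0.735×0.187 = 0.20979.
Under exogeneity, PAF = [P(Y=1) − p₀] / P(Y=1).
PAF = (0.20979 − 0.187) / 0.20979 ≈ 0.1086

PAF ≈ 0.109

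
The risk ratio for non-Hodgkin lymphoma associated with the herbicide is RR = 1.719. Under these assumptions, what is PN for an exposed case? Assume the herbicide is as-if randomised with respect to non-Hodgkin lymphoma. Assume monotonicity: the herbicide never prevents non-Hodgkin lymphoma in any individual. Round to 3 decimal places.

Under exogeneity and monotonicity, PN = (RR − 1) / RR = 1 − 1/RR.
PN = (1.719 − 1) / 1.719 = 0.719 / 1.719 ≈ 0.4183

PN ≈ 0.418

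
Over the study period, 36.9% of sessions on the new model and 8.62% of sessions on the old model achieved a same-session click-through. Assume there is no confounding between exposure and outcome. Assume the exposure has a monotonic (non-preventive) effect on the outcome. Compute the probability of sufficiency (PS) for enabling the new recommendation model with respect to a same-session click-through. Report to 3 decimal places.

p₁ = 0.369, p₀ = 0.0862.
Under exogeneity and monotonicity, PS = (p₁ − p₀) / (1 − p₀).
PS = (0.369 − 0.0862) / (1 − 0.0862) = 0.2828 / 0.9138 ≈ 0.3095

PS ≈ 0.309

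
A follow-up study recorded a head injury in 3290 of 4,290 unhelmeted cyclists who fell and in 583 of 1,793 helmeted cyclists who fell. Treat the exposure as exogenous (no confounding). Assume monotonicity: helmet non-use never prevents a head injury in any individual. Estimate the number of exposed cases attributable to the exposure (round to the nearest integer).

about 1895 cases

p₁ = P(outcome | exposed) = 3290/4290 = 0.7669
p₀ = P(outcome | unexposed) = 583/1793 = 0.32515
PN = (p₁ − p₀)/p₁ = (0.7669 − 0.32515) / 0.7669 ≈ 0.57602.
Attributable cases ≈ PN × (exposed cases) = 0.57602 × 3290 ≈ 1895.09.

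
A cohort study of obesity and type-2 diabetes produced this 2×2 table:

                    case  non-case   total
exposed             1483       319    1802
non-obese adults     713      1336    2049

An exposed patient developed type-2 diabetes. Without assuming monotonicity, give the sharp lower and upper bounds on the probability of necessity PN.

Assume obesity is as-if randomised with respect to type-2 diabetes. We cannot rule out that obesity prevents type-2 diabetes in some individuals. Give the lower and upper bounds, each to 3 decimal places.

0.577 ≤ PN ≤ 0.792

p₁ = P(outcome | exposed) = 1483/1802 = 0.82297
p₀ = P(outcome | unexposed) = 713/2049 = 0.34797
Under exogeneity alone the bounds on PN are max{0,(p₁−p₀)/p₁} ≤ PN ≤ min{1,(1−p₀)/p₁}.
  lower = (p₁ − p₀)/p₁ = 0.475 / 0.82297 ≈ 0.5772
  upper = min{1, (1 − p₀)/p₁} = 0.65203 / 0.82297 ≈ 0.7923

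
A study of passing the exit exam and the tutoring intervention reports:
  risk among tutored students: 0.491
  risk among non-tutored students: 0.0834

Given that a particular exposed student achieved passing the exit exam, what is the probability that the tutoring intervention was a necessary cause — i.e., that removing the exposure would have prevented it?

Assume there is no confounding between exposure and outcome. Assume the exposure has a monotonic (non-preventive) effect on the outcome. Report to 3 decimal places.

PN ≈ 0.830

Let p₁ = 0.491, p₀ = 0.0834.
Under exogeneity and monotonicity, PN = (p₁ − p₀) / p₁.
PN = (0.491 − 0.0834) / 0.491 = 0.4076 / 0.491 ≈ 0.8301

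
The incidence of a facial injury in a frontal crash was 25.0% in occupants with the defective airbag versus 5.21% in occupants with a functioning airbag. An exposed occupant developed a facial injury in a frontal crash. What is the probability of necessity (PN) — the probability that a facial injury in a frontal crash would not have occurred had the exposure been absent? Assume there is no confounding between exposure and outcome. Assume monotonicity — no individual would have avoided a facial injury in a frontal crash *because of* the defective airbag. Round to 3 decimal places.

PN ≈ 0.792

p₁ = 0.25, p₀ = 0.0521.
Under exogeneity and monotonicity, PN = (p₁ − p₀) / p₁.
PN = (0.25 − 0.0521) / 0.25 = 0.1979 / 0.25 ≈ 0.7916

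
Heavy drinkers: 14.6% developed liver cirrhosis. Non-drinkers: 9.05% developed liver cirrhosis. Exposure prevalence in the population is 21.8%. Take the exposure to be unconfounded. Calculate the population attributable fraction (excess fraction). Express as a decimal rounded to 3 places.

PAF ≈ 0.118

p₁ = 0.146, p₀ = 0.0905.
Overall risk P(Y=1) = π·p₁ + (1−π)·p₀ = 0.218×0.146 + 0.782×0.0905 = 0.1026.
Under exogeneity, PAF = [P(Y=1) − p₀] / P(Y=1).
PAF = (0.1026 − 0.0905) / 0.1026 ≈ 0.1179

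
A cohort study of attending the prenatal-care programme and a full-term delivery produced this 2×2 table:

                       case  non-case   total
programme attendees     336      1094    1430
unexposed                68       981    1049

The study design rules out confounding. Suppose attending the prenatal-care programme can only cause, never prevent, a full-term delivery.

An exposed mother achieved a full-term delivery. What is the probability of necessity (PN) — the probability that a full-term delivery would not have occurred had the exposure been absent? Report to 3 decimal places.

p₁ = P(outcome | exposed) = 336/1430 = 0.23497
p₀ = P(outcome | unexposed) = 68/1049 = 0.064824
Under exogeneity and monotonicity, PN = (p₁ − p₀) / p₁.
PN = (0.23497 − 0.064824) / 0.23497 = 0.17014 / 0.23497 ≈ 0.7241

PN ≈ 0.724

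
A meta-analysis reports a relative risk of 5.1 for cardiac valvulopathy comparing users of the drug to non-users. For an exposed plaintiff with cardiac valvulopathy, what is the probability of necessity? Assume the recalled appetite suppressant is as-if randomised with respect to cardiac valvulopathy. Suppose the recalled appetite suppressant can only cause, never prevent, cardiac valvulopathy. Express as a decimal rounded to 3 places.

Under exogeneity and monotonicity, PN = (RR − 1) / RR = 1 − 1/RR.
PN = (5.1 − 1) / 5.1 = 4.1 / 5.1 ≈ 0.8039

PN ≈ 0.804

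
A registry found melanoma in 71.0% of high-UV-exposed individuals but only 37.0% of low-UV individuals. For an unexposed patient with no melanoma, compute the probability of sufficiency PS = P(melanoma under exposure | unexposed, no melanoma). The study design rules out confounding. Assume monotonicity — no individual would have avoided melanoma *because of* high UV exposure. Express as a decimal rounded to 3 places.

p₁ = 0.71, p₀ = 0.37.
Under exogeneity and monotonicity, PS = (p₁ − p₀) / (1 − p₀).
PS = (0.71 − 0.37) / (1 − 0.37) = 0.34 / 0.63 ≈ 0.5397

PS ≈ 0.540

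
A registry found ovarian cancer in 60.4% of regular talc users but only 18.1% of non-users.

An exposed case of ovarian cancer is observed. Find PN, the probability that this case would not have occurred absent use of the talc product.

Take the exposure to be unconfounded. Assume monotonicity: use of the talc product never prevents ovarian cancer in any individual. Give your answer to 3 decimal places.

p₁ = 0.604, p₀ = 0.181.
Under exogeneity and monotonicity, PN = (p₁ − p₀) / p₁.
PN = (0.604 − 0.181) / 0.604 = 0.423 / 0.604 ≈ 0.7003

PN ≈ 0.700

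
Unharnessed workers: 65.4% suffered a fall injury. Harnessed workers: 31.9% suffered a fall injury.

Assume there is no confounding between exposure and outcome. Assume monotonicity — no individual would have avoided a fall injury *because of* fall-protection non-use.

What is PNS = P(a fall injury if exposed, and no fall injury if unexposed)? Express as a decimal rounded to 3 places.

p₁ = 0.654, p₀ = 0.319.
Under exogeneity and monotonicity, PNS = p₁ − p₀.
PNS = 0.654 − 0.319 = 0.335

PNS ≈ 0.335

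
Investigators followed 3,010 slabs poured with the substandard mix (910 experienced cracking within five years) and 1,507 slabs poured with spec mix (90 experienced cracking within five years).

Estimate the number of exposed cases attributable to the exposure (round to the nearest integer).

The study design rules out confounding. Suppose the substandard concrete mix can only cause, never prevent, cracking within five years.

about 730 cases

p₁ = P(outcome | exposed) = 910/3010 = 0.30233
p₀ = P(outcome | unexposed) = 90/1507 = 0.059721
PN = (p₁ − p₀)/p₁ = (0.30233 − 0.059721) / 0.30233 ≈ 0.80246.
Attributable cases ≈ PN × (exposed cases) = 0.80246 × 910 ≈ 730.24.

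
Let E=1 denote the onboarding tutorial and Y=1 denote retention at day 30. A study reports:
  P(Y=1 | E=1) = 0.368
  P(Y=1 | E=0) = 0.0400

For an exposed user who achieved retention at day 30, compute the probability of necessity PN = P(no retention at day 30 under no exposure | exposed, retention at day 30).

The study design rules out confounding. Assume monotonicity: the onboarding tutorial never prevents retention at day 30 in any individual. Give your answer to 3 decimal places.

Let p₁ = 0.368, p₀ = 0.04.
Under exogeneity and monotonicity, PN = (p₁ − p₀) / p₁.
PN = (0.368 − 0.04) / 0.368 = 0.328 / 0.368 ≈ 0.8913

PN ≈ 0.891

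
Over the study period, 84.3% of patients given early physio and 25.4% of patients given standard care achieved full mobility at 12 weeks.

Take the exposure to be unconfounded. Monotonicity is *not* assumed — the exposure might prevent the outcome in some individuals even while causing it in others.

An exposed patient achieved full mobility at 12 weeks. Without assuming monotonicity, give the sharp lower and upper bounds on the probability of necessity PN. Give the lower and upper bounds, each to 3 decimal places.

p₁ = 0.843, p₀ = 0.254.
Under exogeneity alone the bounds on PN are max{0,(p₁−p₀)/p₁} ≤ PN ≤ min{1,(1−p₀)/p₁}.
  lower = (p₁ − p₀)/p₁ = 0.589 / 0.843 ≈ 0.6987
  upper = min{1, (1 − p₀)/p₁} = 0.746 / 0.843 ≈ 0.8849

0.699 ≤ PN ≤ 0.885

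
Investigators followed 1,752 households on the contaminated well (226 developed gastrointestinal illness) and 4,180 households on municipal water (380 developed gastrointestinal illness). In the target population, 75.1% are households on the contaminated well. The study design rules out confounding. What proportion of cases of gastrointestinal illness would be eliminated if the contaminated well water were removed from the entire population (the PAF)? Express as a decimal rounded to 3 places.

p₁ = P(outcome | exposed) = 226/1752 = 0.129
p₀ = P(outcome | unexposed) = 380/4180 = 0.090909
Overall risk P(Y=1) = π·p₁ + (1−π)·p₀ = 0.751×0.129 + 0.249×0.090909 = 0.11951.
Under exogeneity, PAF = [P(Y=1) − p₀] / P(Y=1).
PAF = (0.11951 − 0.090909) / 0.11951 ≈ 0.2393

PAF ≈ 0.239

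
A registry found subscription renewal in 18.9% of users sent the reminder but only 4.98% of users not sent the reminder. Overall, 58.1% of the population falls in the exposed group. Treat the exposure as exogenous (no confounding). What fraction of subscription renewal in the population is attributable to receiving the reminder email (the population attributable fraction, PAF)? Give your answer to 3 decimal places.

PAF ≈ 0.619

p₁ = 0.189, p₀ = 0.0498.
Overall risk P(Y=1) = π·p₁ + (1−π)·p₀ = 0.581×0.189 + 0.419×0.0498 = 0.13068.
Under exogeneity, PAF = [P(Y=1) − p₀] / P(Y=1).
PAF = (0.13068 − 0.0498) / 0.13068 ≈ 0.6189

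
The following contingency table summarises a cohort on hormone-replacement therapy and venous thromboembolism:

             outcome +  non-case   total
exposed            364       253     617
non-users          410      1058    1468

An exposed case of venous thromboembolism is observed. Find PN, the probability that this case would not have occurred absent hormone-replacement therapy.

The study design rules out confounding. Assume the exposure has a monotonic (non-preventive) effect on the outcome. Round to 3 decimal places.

p₁ = P(outcome | exposed) = 364/617 = 0.58995
p₀ = P(outcome | unexposed) = 410/1468 = 0.27929
Under exogeneity and monotonicity, PN = (p₁ − p₀)/p₁.
PN = (0.58995 − 0.27929) / 0.58995 ≈ 0.5266

PN ≈ 0.527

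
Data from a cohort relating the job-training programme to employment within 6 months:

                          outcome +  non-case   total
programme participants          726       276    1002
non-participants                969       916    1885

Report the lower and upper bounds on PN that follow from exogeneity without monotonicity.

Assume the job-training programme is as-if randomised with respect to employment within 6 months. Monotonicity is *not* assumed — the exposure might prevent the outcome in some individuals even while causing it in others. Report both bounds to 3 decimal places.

p₁ = P(outcome | exposed) = 726/1002 = 0.72455
p₀ = P(outcome | unexposed) = 969/1885 = 0.51406
Under exogeneity alone the bounds on PN are max{0,(p₁−p₀)/p₁} ≤ PN ≤ min{1,(1−p₀)/p₁}.
  lower = (p₁ − p₀)/p₁ = 0.21049 / 0.72455 ≈ 0.2905
  upper = min{1, (1 − p₀)/p₁} = 0.48594 / 0.72455 ≈ 0.6707

0.291 ≤ PN ≤ 0.671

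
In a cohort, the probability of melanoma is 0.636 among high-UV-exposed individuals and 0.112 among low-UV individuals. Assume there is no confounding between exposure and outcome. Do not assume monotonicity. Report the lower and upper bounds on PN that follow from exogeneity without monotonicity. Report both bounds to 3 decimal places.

0.824 ≤ PN ≤ 1.000

Let p₁ = 0.636, p₀ = 0.112.
Under exogeneity alone the bounds on PN are max{0,(p₁−p₀)/p₁} ≤ PN ≤ min{1,(1−p₀)/p₁}.
  lower = (p₁ − p₀)/p₁ = 0.524 / 0.636 ≈ 0.8239
  upper = min{1, (1 − p₀)/p₁} = 0.888 / 0.636 ≈ 1.3962 → capped at 1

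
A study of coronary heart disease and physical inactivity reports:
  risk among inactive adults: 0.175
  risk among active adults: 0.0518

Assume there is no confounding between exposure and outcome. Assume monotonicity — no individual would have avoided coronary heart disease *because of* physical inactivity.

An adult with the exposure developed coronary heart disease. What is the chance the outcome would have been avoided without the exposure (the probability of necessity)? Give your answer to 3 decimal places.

Let p₁ = 0.175, p₀ = 0.0518.
Under exogeneity and monotonicity, PN = (p₁ − p₀) / p₁.
PN = (0.175 − 0.0518) / 0.175 = 0.1232 / 0.175 ≈ 0.7040

PN ≈ 0.704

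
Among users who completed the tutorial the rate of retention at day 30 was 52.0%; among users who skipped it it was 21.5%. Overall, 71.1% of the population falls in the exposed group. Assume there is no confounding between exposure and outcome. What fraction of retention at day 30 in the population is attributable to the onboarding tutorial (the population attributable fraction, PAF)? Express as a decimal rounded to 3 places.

p₁ = 0.52, p₀ = 0.215.
Overall risk P(Y=1) = π·p₁ + (1−π)·p₀ = 0.711×0.52 + 0.289×0.215 = 0.43185.
Under exogeneity, PAF = [P(Y=1) − p₀] / P(Y=1).
PAF = (0.43185 − 0.215) / 0.43185 ≈ 0.5021

PAF ≈ 0.502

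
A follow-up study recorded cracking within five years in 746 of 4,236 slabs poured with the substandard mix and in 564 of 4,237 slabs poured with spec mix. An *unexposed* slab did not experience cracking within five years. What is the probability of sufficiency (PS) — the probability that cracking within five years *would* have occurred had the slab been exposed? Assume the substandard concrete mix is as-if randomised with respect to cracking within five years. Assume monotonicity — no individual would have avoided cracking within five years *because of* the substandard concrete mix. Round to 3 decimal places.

p₁ = P(outcome | exposed) = 746/4236 = 0.17611
p₀ = P(outcome | unexposed) = 564/4237 = 0.13311
Under exogeneity and monotonicity, PS = (p₁ − p₀) / (1 − p₀).
PS = (0.17611 − 0.13311) / (1 − 0.13311) = 0.042996 / 0.86689 ≈ 0.0496

PS ≈ 0.050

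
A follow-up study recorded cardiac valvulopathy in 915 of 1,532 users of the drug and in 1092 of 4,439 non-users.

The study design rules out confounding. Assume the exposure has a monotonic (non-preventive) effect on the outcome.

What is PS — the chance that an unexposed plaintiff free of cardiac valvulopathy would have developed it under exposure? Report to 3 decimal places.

p₁ = P(outcome | exposed) = 915/1532 = 0.59726
p₀ = P(outcome | unexposed) = 1092/4439 = 0.246
Under exogeneity and monotonicity, PS = (p₁ − p₀) / (1 − p₀).
PS = (0.59726 − 0.246) / (1 − 0.246) = 0.35126 / 0.754 ≈ 0.4659

PS ≈ 0.466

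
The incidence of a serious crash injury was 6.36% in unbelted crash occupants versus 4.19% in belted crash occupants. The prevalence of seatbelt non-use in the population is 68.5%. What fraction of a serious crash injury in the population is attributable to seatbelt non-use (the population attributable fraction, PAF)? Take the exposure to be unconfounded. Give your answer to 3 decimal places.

PAF ≈ 0.262

p₁ = 0.0636, p₀ = 0.0419.
Overall risk P(Y=1) = π·p₁ + (1−π)·p₀ = 0.685×0.0636 + 0.315×0.0419 = 0.056765.
Under exogeneity, PAF = [P(Y=1) − p₀] / P(Y=1).
PAF = (0.056765 − 0.0419) / 0.056765 ≈ 0.2619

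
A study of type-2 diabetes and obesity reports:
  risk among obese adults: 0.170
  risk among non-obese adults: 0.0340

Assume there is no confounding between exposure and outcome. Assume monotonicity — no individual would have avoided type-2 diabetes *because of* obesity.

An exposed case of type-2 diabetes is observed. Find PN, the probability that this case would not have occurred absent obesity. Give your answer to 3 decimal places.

Let p₁ = 0.17, p₀ = 0.034.
Under exogeneity and monotonicity, PN = (p₁ − p₀) / p₁.
PN = (0.17 − 0.034) / 0.17 = 0.136 / 0.17 ≈ 0.8000

PN ≈ 0.800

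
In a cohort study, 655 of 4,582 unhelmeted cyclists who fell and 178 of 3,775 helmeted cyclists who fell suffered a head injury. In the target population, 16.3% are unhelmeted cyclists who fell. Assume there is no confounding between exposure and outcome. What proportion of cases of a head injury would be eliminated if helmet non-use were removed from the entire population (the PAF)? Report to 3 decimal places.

p₁ = P(outcome | exposed) = 655/4582 = 0.14295
p₀ = P(outcome | unexposed) = 178/3775 = 0.047152
Overall risk P(Y=1) = π·p₁ + (1−π)·p₀ = 0.163×0.14295 + 0.837×0.047152 = 0.062767.
Under exogeneity, PAF = [P(Y=1) − p₀] / P(Y=1).
PAF = (0.062767 − 0.047152) / 0.062767 ≈ 0.2488

PAF ≈ 0.249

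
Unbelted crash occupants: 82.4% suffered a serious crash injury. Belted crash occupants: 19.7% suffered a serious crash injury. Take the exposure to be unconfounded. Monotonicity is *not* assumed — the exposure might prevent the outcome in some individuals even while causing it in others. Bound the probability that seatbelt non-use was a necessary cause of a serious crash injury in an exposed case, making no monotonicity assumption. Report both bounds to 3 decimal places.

p₁ = 0.824, p₀ = 0.197.
Under exogeneity alone the bounds on PN are max{0,(p₁−p₀)/p₁} ≤ PN ≤ min{1,(1−p₀)/p₁}.
  lower = (p₁ − p₀)/p₁ = 0.627 / 0.824 ≈ 0.7609
  upper = min{1, (1 − p₀)/p₁} = 0.803 / 0.824 ≈ 0.9745

0.761 ≤ PN ≤ 0.975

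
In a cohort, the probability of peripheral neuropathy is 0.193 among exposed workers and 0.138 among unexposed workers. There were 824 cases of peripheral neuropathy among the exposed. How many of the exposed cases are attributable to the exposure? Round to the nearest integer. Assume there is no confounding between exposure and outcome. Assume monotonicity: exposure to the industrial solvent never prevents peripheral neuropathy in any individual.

Let p₁ = 0.193, p₀ = 0.138.
PN = (p₁ − p₀)/p₁ = (0.193 − 0.138) / 0.193 ≈ 0.28497.
Attributable cases ≈ PN × (exposed cases) = 0.28497 × 824 ≈ 234.82.

about 235 cases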